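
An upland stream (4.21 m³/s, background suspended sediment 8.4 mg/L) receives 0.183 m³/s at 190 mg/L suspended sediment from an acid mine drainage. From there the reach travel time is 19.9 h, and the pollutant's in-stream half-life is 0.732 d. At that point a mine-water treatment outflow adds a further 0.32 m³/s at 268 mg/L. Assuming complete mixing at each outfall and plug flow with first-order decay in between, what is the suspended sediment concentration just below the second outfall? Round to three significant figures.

After mixing, C = (4.210·8.400 + 0.1830·190.0) / 4.393 = 70.13/4.393 = 15.96 mg/L; combined flow 4.393 m³/s.
Half-life 0.732 d → k = ln 2 / 0.732 = 0.9469 d⁻¹.
After decay, C = 15.96 × e^(−kt) = 15.96 × 0.4560 = 7.281 mg/L.
At the second outfall, C = (4.393·7.281 + 0.3200·268.0) / (4.393 + 0.3200) = 24.98 mg/L.

25.0 mg/L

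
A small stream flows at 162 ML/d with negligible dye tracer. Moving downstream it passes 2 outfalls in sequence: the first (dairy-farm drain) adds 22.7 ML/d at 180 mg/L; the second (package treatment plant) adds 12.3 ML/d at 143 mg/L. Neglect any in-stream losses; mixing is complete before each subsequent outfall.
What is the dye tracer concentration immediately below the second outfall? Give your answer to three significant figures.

Outfall 1: combined Q = 184.7 ML/d; C = (162.0·0 + 22.70·180.0)/184.7 = 22.12 mg/L.
Outfall 2: combined Q = 197.0 ML/d; C = (184.7·22.12 + 12.30·143.0)/197.0 = 29.67 mg/L.

29.7 mg/L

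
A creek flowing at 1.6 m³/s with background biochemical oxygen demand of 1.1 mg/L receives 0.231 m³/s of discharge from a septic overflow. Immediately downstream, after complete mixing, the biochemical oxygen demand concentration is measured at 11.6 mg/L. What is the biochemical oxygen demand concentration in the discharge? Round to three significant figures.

84.3 mg/L

Mass balance: 1.600·1.100 + 0.2310·Cₑ = 1.831·11.60
→ Cₑ = (1.831·11.60 − 1.600·1.100) / 0.2310 = 84.33 mg/L.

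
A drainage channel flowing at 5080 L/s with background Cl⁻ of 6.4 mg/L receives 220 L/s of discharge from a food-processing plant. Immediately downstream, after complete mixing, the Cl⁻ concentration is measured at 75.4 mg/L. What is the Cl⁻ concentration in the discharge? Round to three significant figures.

1670 mg/L

Mass balance: 5080·6.400 + 220.0·Cₑ = 5300·75.40
→ Cₑ = (5300·75.40 − 5080·6.400) / 220.0 = 1669 mg/L.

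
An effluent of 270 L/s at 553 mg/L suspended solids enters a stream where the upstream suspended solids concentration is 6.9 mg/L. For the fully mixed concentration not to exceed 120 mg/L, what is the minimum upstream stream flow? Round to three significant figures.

1030 L/s

Set C_mix = 120: (Q·6.900 + 270.0·553.0) / (Q + 270.0) = 120
→ Q = 270.0·(553.0 − 120)/(120 − 6.900) = 1034 L/s.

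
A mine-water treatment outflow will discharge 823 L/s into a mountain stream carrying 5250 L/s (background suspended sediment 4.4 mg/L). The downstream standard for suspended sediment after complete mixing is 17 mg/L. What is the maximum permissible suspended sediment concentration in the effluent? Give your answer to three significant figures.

At the limit, (Qr·Cr + Qe·Cₑ)/(Qr + Qe) = 17:
Cₑ = (6073·17 − 5250·4.400) / 823.0 = 97.38 mg/L.

97.4 mg/L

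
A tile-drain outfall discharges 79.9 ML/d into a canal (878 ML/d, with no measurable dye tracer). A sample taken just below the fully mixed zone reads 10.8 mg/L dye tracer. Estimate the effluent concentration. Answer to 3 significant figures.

129 mg/L

Mass balance: 878.0·0 + 79.90·Cₑ = 957.9·10.80
→ Cₑ = (957.9·10.80 − 878.0·0) / 79.90 = 129.5 mg/L.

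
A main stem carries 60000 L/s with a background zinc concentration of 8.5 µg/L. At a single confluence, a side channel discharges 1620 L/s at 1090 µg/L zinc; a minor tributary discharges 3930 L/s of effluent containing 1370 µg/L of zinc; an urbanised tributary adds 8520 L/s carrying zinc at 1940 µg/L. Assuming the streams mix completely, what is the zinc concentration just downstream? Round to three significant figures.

Conservation of mass: C = (60000·8.500 + 1620·1090 + 3930·1370 + 8520·1940) / 74070 = 24190000/74070 = 326.6 µg/L.

327 µg/L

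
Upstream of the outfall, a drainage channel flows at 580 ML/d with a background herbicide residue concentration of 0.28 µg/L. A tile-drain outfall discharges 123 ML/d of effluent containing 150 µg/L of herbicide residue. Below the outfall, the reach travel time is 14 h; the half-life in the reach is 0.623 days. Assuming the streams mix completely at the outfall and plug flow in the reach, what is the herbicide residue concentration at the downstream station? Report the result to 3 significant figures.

Mass balance: C = (580.0·0.2800 + 123.0·150.0) / 703.0 = 18610/703.0 = 26.48 µg/L.
Half-life 0.623 d → k = ln 2 / 0.623 = 1.113 d⁻¹.
First-order decay: C = 26.48·exp(−k·t) = 26.48·0.5226 = 13.84 µg/L.

13.8 µg/L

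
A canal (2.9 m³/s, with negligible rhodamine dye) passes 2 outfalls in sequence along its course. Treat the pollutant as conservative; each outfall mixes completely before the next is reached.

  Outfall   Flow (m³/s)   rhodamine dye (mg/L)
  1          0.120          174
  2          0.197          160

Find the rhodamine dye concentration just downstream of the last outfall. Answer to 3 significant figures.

After outfall 1: Q = 2.900 + 0.1200 = 3.020 m³/s; C = (2.900·0 + 0.1200·174.0)/3.020 = 6.914 mg/L.
After outfall 2: Q = 3.020 + 0.1970 = 3.217 m³/s; C = (3.020·6.914 + 0.1970·160.0)/3.217 = 16.29 mg/L.

16.3 mg/L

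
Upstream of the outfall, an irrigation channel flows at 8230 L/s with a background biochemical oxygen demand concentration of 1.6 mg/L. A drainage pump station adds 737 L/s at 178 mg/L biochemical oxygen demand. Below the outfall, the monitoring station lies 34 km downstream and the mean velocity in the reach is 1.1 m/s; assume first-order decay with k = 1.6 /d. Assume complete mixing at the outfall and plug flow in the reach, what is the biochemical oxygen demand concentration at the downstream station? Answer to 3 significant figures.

Mass balance: C = (8230·1.600 + 737.0·178.0) / 8967 = 144400/8967 = 16.10 mg/L.
Travel time t = 34·1000 / 1.1 = 30910 s = 8.586 h.
Decay over the reach: 16.10·exp(−kt) = 16.10·0.5642 = 9.082 mg/L.

9.08 mg/L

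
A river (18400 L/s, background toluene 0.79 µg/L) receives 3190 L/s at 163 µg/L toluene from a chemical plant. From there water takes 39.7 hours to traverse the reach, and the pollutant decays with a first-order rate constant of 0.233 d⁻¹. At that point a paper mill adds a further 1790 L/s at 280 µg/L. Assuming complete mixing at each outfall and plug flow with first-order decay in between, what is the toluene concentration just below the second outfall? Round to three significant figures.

37.0 µg/L

Conservation of mass: C = (18400·0.7900 + 3190·163.0) / 21590 = 534500/21590 = 24.76 µg/L; combined flow 21590 L/s.
After decay, C = 24.76 × e^(−kt) = 24.76 × 0.6802 = 16.84 µg/L.
Second outfall: C = (21590·16.84 + 1790·280.0)/23380 = 36.99 µg/L.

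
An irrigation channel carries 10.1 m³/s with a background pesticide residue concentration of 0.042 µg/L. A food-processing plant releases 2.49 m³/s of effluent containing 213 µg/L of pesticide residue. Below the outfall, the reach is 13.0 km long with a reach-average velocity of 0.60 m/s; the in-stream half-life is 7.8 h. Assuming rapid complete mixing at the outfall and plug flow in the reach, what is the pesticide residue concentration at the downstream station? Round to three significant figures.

24.7 µg/L

Conservation of mass: C = (10.10·0.04200 + 2.490·213.0) / 12.59 = 530.8/12.59 = 42.16 µg/L.
Travel time t = 13.0·1000 / 0.60 = 21670 s = 6.019 h.
Half-life 7.8 h → k = ln 2 / 7.8 = 0.08887 h⁻¹ = 2.133 d⁻¹.
First-order decay: C = 42.16·exp(−k·t) = 42.16·0.5858 = 24.70 µg/L.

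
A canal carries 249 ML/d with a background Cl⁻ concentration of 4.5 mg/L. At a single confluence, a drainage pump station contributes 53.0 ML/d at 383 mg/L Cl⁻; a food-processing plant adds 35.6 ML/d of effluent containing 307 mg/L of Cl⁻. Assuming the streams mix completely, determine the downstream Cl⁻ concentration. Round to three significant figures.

Flow-weighted average: C = (249.0·4.500 + 53.00·383.0 + 35.60·307.0) / 337.6 = 32350/337.6 = 95.82 mg/L.

95.8 mg/L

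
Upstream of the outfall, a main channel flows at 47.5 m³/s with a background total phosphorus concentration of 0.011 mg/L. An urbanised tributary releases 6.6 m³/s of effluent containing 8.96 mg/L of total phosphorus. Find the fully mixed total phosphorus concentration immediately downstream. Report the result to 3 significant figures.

1.10 mg/L

After mixing, C = (47.50·0.01100 + 6.600·8.960) / 54.10 = 59.66/54.10 = 1.103 mg/L.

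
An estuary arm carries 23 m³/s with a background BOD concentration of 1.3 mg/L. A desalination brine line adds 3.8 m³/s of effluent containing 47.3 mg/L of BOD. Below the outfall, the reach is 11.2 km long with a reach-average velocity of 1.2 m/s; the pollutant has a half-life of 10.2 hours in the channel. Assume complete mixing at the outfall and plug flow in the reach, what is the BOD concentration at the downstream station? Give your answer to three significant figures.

Mixed concentration C = ΣQC/ΣQ = (23.00·1.300 + 3.800·47.30) / 26.80 = 209.6/26.80 = 7.822 mg/L.
Travel time t = 11.2·1000 / 1.2 = 9333 s = 2.593 h.
Half-life 10.2 h → k = ln 2 / 10.2 = 0.06796 h⁻¹ = 1.631 d⁻¹.
Applying C = C₀e^(−kt): 7.822 × 0.8385 = 6.559 mg/L.

6.56 mg/L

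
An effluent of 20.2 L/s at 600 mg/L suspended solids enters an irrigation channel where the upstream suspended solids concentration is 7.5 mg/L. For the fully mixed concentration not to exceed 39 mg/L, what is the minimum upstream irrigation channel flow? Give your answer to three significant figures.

Set C_mix = 39: (Q·7.500 + 20.20·600.0) / (Q + 20.20) = 39
→ Q = 20.20·(600.0 − 39)/(39 − 7.500) = 359.8 L/s.

360 L/s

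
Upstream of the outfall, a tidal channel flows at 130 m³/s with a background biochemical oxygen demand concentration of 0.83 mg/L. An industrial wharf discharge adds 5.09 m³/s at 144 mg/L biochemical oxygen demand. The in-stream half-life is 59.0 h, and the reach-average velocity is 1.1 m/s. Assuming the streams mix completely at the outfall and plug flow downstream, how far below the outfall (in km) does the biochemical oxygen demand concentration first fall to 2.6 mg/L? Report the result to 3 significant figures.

294 km

Mass balance: C = (130.0·0.8300 + 5.090·144.0) / 135.1 = 840.9/135.1 = 6.224 mg/L.
Half-life 59.0 h → k = ln 2 / 59.0 = 0.01175 h⁻¹ = 0.2820 d⁻¹.
Set 6.224·exp(−k·t) = 2.6 → t = ln(6.224/2.6)/k = 267500 s = 74.31 h.
Distance = v·t = 1.1·267500 = 294300 m = 294.3 km.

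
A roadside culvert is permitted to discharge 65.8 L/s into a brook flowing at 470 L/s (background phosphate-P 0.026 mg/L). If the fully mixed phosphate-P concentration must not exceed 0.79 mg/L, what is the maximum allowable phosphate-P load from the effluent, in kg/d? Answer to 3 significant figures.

35.5 kg/d

Mass balance at the limit: 470.0·0.02600 + 65.80·Cₑ = 535.8·0.79 → Cₑ = 6.247 mg/L.
65.80 L/s = 0.06580 m³/s. Load = 0.06580 m³/s × 6.247 g/m³ × 86 400 s/d = 35.52 kg/d.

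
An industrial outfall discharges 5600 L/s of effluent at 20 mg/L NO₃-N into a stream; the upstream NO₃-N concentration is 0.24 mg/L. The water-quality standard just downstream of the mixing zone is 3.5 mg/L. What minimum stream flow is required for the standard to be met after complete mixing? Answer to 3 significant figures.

Set C_mix = 3.5: (Q·0.2400 + 5600·20.00) / (Q + 5600) = 3.5
→ Q = 5600·(20.00 − 3.5)/(3.5 − 0.2400) = 28340 L/s.

28300 L/s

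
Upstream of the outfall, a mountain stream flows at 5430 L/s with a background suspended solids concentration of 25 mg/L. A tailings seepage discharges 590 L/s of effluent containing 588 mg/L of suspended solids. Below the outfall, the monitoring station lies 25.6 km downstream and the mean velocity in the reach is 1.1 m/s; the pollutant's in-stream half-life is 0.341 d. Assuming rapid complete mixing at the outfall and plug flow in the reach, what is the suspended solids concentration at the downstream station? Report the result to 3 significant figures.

Mixed concentration C = ΣQC/ΣQ = (5430·25.00 + 590.0·588.0) / 6020 = 482700/6020 = 80.18 mg/L.
Travel time t = 25.6·1000 / 1.1 = 23270 s = 6.465 h.
Half-life 0.341 d → k = ln 2 / 0.341 = 2.033 d⁻¹.
Decay over the reach: 80.18·exp(−kt) = 80.18·0.5784 = 46.37 mg/L.

46.4 mg/L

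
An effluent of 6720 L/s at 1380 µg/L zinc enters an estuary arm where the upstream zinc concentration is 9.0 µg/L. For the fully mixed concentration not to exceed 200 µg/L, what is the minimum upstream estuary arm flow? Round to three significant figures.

41500 L/s

Set C_mix = 200: (Q·9.000 + 6720·1380) / (Q + 6720) = 200
→ Q = 6720·(1380 − 200)/(200 − 9.000) = 41520 L/s.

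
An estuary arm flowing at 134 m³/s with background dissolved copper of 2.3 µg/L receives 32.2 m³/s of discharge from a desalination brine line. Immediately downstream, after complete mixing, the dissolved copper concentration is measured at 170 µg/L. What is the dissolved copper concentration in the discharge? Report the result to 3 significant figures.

Mass balance: 134.0·2.300 + 32.20·Cₑ = 166.2·170.0
→ Cₑ = (166.2·170.0 − 134.0·2.300) / 32.20 = 867.9 µg/L.

868 µg/L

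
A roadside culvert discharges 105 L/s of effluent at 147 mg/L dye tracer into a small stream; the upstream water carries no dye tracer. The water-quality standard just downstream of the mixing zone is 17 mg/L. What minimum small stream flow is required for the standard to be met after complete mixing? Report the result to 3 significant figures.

803 L/s

Set C_mix = 17: (Q·0 + 105.0·147.0) / (Q + 105.0) = 17
→ Q = 105.0·(147.0 − 17)/(17 − 0) = 802.9 L/s.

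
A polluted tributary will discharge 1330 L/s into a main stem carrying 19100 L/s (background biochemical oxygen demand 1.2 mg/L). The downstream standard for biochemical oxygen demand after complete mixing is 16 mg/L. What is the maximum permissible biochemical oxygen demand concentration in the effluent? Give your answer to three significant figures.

229 mg/L

At the limit, (Qr·Cr + Qe·Cₑ)/(Qr + Qe) = 16:
Cₑ = (20430·16 − 19100·1.200) / 1330 = 228.5 mg/L.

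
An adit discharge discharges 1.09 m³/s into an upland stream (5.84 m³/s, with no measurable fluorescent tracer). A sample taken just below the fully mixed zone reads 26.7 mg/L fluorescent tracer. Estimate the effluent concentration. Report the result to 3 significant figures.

Mass balance: 5.840·0 + 1.090·Cₑ = 6.930·26.70
→ Cₑ = (6.930·26.70 − 5.840·0) / 1.090 = 169.8 mg/L.

170 mg/L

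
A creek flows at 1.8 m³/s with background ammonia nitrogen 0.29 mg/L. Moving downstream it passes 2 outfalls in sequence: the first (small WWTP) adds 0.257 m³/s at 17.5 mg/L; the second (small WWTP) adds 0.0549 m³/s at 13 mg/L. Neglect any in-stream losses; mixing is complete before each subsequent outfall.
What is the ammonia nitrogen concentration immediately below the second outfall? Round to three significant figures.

Below outfall 1: Q → 2.057 m³/s, C = (1.800·0.2900 + 0.2570·17.50)/2.057 = 2.440 mg/L.
Below outfall 2: Q → 2.112 m³/s, C = (2.057·2.440 + 0.05490·13.00)/2.112 = 2.715 mg/L.

2.71 mg/L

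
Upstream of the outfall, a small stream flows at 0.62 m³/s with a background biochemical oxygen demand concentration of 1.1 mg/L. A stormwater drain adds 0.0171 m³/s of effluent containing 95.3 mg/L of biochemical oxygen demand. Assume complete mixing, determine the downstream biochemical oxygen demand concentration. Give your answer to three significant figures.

3.63 mg/L

Mass balance: C = (0.6200·1.100 + 0.01710·95.30) / 0.6371 = 2.312/0.6371 = 3.628 mg/L.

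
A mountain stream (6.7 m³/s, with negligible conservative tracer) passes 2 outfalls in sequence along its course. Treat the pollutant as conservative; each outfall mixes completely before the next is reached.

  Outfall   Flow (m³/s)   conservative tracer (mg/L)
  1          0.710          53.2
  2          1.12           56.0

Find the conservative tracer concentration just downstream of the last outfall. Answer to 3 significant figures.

11.8 mg/L

After outfall 1: Q = 6.700 + 0.7100 = 7.410 m³/s; C = (6.700·0 + 0.7100·53.20)/7.410 = 5.097 mg/L.
After outfall 2: Q = 7.410 + 1.120 = 8.530 m³/s; C = (7.410·5.097 + 1.120·56.00)/8.530 = 11.78 mg/L.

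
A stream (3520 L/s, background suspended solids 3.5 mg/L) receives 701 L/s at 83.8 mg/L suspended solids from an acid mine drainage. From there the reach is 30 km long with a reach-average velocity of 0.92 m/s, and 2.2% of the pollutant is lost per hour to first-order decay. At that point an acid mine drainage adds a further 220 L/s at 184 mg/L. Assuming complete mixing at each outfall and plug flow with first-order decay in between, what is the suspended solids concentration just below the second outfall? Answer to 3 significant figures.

22.2 mg/L

After mixing, C = (3520·3.500 + 701.0·83.80) / 4221 = 71060/4221 = 16.84 mg/L; combined flow 4221 L/s.
Travel time t = 30·1000 / 0.92 = 32610 s = 9.058 h.
2.2%/h lost → k = −ln(1 − 0.022) = 0.02225 h⁻¹.
First-order decay: C = 16.84·exp(−k·t) = 16.84·0.8175 = 13.76 mg/L.
At the second outfall, C = (4221·13.76 + 220.0·184.0) / (4221 + 220.0) = 22.20 mg/L.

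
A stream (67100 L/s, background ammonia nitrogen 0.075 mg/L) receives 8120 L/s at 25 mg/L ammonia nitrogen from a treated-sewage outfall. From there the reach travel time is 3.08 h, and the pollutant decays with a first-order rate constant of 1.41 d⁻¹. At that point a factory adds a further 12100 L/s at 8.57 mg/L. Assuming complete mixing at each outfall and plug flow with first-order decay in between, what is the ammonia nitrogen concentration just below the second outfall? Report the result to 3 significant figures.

Flow-weighted average: C = (67100·0.07500 + 8120·25.00) / 75220 = 208000/75220 = 2.766 mg/L; combined flow 75220 L/s.
Decay over the reach: 2.766·exp(−kt) = 2.766·0.8345 = 2.308 mg/L.
At the second outfall, C = (75220·2.308 + 12100·8.570) / (75220 + 12100) = 3.176 mg/L.

3.18 mg/L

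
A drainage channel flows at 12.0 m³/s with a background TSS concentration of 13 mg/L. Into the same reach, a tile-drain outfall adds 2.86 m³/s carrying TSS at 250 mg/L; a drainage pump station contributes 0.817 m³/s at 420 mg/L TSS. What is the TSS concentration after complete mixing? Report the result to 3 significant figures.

After mixing, C = (12.00·13.00 + 2.860·250.0 + 0.8170·420.0) / 15.68 = 1214/15.68 = 77.45 mg/L.

77.4 mg/L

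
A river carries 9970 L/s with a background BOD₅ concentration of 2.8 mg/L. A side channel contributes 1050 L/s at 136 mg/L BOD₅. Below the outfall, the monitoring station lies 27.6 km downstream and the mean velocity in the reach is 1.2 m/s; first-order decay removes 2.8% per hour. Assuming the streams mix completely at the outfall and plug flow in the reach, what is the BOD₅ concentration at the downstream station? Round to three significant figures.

12.9 mg/L

Mixed concentration C = ΣQC/ΣQ = (9970·2.800 + 1050·136.0) / 11020 = 170700/11020 = 15.49 mg/L.
Travel time t = 27.6·1000 / 1.2 = 23000 s = 6.389 h.
2.8%/h lost → k = −ln(1 − 0.028) = 0.02840 h⁻¹.
After decay, C = 15.49 × e^(−kt) = 15.49 × 0.8341 = 12.92 mg/L.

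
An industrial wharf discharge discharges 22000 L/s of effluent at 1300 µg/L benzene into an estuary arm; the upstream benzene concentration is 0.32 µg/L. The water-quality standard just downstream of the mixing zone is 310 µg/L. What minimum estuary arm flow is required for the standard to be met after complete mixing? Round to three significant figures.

70300 L/s

Set C_mix = 310: (Q·0.3200 + 22000·1300) / (Q + 22000) = 310
→ Q = 22000·(1300 − 310)/(310 − 0.3200) = 70330 L/s.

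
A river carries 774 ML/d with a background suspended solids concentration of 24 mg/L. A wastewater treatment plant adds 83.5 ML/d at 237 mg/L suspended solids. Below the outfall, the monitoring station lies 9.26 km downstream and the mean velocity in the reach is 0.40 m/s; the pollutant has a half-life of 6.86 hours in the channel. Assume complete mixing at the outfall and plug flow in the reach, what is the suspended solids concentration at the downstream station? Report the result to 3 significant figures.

23.4 mg/L

Flow-weighted average: C = (774.0·24.00 + 83.50·237.0) / 857.5 = 38370/857.5 = 44.74 mg/L.
Travel time t = 9.26·1000 / 0.40 = 23150 s = 6.431 h.
Half-life 6.86 h → k = ln 2 / 6.86 = 0.1010 h⁻¹ = 2.425 d⁻¹.
First-order decay: C = 44.74·exp(−k·t) = 44.74·0.5222 = 23.36 mg/L.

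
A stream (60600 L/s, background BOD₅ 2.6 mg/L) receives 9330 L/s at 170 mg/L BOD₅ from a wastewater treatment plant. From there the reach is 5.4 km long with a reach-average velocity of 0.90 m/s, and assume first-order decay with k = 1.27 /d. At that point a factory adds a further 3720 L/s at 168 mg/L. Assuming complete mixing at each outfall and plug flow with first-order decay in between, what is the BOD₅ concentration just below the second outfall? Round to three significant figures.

After mixing, C = (60600·2.600 + 9330·170.0) / 69930 = 1744000/69930 = 24.93 mg/L; combined flow 69930 L/s.
Travel time t = 5.4·1000 / 0.90 = 6000 s = 1.667 h.
Applying C = C₀e^(−kt): 24.93 × 0.9156 = 22.83 mg/L.
Second outfall: C = (69930·22.83 + 3720·168.0)/73650 = 30.16 mg/L.

30.2 mg/L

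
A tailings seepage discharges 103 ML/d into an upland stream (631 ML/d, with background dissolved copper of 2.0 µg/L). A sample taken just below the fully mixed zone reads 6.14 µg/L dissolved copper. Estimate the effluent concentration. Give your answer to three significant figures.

Mass balance: 631.0·2.000 + 103.0·Cₑ = 734.0·6.140
→ Cₑ = (734.0·6.140 − 631.0·2.000) / 103.0 = 31.50 µg/L.

31.5 µg/L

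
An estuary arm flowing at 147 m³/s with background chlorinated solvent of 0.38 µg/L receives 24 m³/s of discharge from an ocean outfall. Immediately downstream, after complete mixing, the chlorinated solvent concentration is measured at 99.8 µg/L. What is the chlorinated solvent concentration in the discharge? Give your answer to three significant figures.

709 µg/L

Mass balance: 147.0·0.3800 + 24.00·Cₑ = 171.0·99.80
→ Cₑ = (171.0·99.80 − 147.0·0.3800) / 24.00 = 708.7 µg/L.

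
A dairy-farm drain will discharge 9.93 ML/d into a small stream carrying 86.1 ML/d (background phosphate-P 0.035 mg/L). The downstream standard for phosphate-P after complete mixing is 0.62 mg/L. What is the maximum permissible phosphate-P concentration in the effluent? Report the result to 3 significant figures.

At the limit, (Qr·Cr + Qe·Cₑ)/(Qr + Qe) = 0.62:
Cₑ = (96.03·0.62 − 86.10·0.03500) / 9.930 = 5.692 mg/L.

5.69 mg/L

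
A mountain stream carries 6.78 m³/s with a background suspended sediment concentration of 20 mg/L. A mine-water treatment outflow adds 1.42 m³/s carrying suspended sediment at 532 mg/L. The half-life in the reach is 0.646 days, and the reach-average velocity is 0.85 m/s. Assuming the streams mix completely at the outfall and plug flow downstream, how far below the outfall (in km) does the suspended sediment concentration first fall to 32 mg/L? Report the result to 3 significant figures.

83.7 km

Conservation of mass: C = (6.780·20.00 + 1.420·532.0) / 8.200 = 891.0/8.200 = 108.7 mg/L.
Half-life 0.646 d → k = ln 2 / 0.646 = 1.073 d⁻¹.
Set 108.7·exp(−k·t) = 32 → t = ln(108.7/32)/k = 98440 s = 27.34 h.
Distance = v·t = 0.85·98440 = 83670 m = 83.67 km.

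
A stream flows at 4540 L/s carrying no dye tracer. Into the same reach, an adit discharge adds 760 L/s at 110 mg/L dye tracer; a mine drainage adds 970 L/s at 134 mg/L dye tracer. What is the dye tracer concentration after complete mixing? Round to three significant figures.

Conservation of mass: C = (4540·0 + 760.0·110.0 + 970.0·134.0) / 6270 = 213600/6270 = 34.06 mg/L.

34.1 mg/L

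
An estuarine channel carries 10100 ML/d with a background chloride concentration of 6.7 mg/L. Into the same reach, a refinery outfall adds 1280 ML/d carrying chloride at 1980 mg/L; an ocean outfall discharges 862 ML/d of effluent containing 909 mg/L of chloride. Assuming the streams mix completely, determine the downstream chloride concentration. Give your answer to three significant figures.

277 mg/L

Mass balance: C = (10100·6.700 + 1280·1980 + 862.0·909.0) / 12240 = 3386000/12240 = 276.6 mg/L.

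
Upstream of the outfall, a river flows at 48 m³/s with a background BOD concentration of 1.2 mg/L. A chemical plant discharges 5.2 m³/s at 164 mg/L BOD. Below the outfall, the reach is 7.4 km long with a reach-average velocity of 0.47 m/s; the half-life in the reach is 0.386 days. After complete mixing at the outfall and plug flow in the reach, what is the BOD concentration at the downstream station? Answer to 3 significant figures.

After mixing, C = (48.00·1.200 + 5.200·164.0) / 53.20 = 910.4/53.20 = 17.11 mg/L.
Travel time t = 7.4·1000 / 0.47 = 15740 s = 4.374 h.
Half-life 0.386 d → k = ln 2 / 0.386 = 1.796 d⁻¹.
First-order decay: C = 17.11·exp(−k·t) = 17.11·0.7209 = 12.34 mg/L.

12.3 mg/L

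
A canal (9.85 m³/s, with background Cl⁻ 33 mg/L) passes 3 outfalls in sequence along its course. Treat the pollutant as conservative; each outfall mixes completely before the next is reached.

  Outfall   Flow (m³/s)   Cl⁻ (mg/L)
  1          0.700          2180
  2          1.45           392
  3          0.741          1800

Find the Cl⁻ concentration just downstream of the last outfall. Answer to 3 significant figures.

Outfall 1: combined Q = 10.55 m³/s; C = (9.850·33.00 + 0.7000·2180)/10.55 = 175.5 mg/L.
Outfall 2: combined Q = 12.00 m³/s; C = (10.55·175.5 + 1.450·392.0)/12.00 = 201.6 mg/L.
Outfall 3: combined Q = 12.74 m³/s; C = (12.00·201.6 + 0.7410·1800)/12.74 = 294.6 mg/L.

295 mg/L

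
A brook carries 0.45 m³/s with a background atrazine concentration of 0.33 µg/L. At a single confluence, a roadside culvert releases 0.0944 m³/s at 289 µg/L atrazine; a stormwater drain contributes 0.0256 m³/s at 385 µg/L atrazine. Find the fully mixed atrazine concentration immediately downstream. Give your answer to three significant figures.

Mixed concentration C = ΣQC/ΣQ = (0.4500·0.3300 + 0.09440·289.0 + 0.02560·385.0) / 0.5700 = 37.29/0.5700 = 65.41 µg/L.

65.4 µg/L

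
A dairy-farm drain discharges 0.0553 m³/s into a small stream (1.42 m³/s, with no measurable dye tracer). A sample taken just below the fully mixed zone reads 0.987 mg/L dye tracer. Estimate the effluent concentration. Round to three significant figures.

26.3 mg/L

Mass balance: 1.420·0 + 0.05530·Cₑ = 1.475·0.9870
→ Cₑ = (1.475·0.9870 − 1.420·0) / 0.05530 = 26.33 mg/L.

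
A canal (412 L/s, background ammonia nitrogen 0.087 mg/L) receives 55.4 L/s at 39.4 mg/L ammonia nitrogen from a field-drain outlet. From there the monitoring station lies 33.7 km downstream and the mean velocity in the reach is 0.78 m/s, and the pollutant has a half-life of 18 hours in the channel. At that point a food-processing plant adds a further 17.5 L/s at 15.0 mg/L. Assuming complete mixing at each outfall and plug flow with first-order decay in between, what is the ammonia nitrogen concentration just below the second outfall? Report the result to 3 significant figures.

Flow-weighted average: C = (412.0·0.08700 + 55.40·39.40) / 467.4 = 2219/467.4 = 4.747 mg/L; combined flow 467.4 L/s.
Travel time t = 33.7·1000 / 0.78 = 43210 s = 12.00 h.
Half-life 18 h → k = ln 2 / 18 = 0.03851 h⁻¹ = 0.9242 d⁻¹.
Decay over the reach: 4.747·exp(−kt) = 4.747·0.6299 = 2.990 mg/L.
At the second outfall, C = (467.4·2.990 + 17.50·15.00) / (467.4 + 17.50) = 3.424 mg/L.

3.42 mg/L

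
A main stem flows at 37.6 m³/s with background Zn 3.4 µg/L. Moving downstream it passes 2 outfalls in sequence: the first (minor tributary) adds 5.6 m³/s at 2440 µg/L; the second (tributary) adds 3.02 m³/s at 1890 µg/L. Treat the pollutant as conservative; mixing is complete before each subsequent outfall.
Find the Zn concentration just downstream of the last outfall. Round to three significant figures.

422 µg/L

Below outfall 1: Q → 43.20 m³/s, C = (37.60·3.400 + 5.600·2440)/43.20 = 319.3 µg/L.
Below outfall 2: Q → 46.22 m³/s, C = (43.20·319.3 + 3.020·1890)/46.22 = 421.9 µg/L.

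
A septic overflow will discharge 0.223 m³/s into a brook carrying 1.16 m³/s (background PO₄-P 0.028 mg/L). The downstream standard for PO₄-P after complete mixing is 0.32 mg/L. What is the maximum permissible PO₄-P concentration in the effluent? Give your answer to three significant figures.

1.84 mg/L

At the limit, (Qr·Cr + Qe·Cₑ)/(Qr + Qe) = 0.32:
Cₑ = (1.383·0.32 − 1.160·0.02800) / 0.2230 = 1.839 mg/L.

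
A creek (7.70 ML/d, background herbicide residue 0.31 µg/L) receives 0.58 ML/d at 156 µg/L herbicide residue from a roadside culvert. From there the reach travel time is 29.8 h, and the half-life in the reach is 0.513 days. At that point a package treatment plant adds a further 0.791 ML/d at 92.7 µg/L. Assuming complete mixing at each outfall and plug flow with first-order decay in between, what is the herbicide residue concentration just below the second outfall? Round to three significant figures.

10.0 µg/L

After mixing, C = (7.700·0.3100 + 0.5800·156.0) / 8.280 = 92.87/8.280 = 11.22 µg/L; combined flow 8.280 ML/d.
Half-life 0.513 d → k = ln 2 / 0.513 = 1.351 d⁻¹.
Decay over the reach: 11.22·exp(−kt) = 11.22·0.1868 = 2.095 µg/L.
At the second outfall, C = (8.280·2.095 + 0.7910·92.70) / (8.280 + 0.7910) = 9.996 µg/L.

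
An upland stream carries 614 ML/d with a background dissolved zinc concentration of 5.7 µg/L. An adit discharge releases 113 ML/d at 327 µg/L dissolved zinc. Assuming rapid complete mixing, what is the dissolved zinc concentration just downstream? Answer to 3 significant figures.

Mixed concentration C = ΣQC/ΣQ = (614.0·5.700 + 113.0·327.0) / 727.0 = 40450/727.0 = 55.64 µg/L.

55.6 µg/L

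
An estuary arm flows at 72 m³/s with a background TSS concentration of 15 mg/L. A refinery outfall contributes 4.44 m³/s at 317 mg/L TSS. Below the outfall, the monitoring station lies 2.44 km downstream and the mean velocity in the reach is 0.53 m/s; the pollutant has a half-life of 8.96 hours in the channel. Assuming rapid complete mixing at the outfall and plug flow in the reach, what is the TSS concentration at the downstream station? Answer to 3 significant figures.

29.5 mg/L

After mixing, C = (72.00·15.00 + 4.440·317.0) / 76.44 = 2487/76.44 = 32.54 mg/L.
Travel time t = 2.44·1000 / 0.53 = 4604 s = 1.279 h.
Half-life 8.96 h → k = ln 2 / 8.96 = 0.07736 h⁻¹ = 1.857 d⁻¹.
Decay over the reach: 32.54·exp(−kt) = 32.54·0.9058 = 29.48 mg/L.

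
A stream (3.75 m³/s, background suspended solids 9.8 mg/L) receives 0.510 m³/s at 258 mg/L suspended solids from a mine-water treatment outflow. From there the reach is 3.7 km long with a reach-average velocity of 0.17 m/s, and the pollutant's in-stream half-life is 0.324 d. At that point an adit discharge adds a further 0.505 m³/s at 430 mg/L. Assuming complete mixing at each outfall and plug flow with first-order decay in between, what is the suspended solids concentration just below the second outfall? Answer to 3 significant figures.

66.2 mg/L

Mass balance: C = (3.750·9.800 + 0.5100·258.0) / 4.260 = 168.3/4.260 = 39.51 mg/L; combined flow 4.260 m³/s.
Travel time t = 3.7·1000 / 0.17 = 21760 s = 6.046 h.
Half-life 0.324 d → k = ln 2 / 0.324 = 2.139 d⁻¹.
Decay over the reach: 39.51·exp(−kt) = 39.51·0.5834 = 23.05 mg/L.
Second outfall: C = (4.260·23.05 + 0.5050·430.0)/4.765 = 66.18 mg/L.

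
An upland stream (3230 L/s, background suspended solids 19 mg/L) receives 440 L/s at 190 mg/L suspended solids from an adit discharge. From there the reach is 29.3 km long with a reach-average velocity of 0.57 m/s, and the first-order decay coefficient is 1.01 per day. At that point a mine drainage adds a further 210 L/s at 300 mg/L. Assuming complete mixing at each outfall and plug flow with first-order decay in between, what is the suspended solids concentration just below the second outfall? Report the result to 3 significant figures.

After mixing, C = (3230·19.00 + 440.0·190.0) / 3670 = 145000/3670 = 39.50 mg/L; combined flow 3670 L/s.
Travel time t = 29.3·1000 / 0.57 = 51400 s = 14.28 h.
Decay over the reach: 39.50·exp(−kt) = 39.50·0.5483 = 21.66 mg/L.
At the second outfall, C = (3670·21.66 + 210.0·300.0) / (3670 + 210.0) = 36.72 mg/L.

36.7 mg/L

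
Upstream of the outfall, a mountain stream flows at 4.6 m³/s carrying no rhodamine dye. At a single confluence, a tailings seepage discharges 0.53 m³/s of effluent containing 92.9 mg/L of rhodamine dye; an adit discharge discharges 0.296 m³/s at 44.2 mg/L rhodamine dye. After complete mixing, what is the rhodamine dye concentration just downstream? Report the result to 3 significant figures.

11.5 mg/L

Flow-weighted average: C = (4.600·0 + 0.5300·92.90 + 0.2960·44.20) / 5.426 = 62.32/5.426 = 11.49 mg/L.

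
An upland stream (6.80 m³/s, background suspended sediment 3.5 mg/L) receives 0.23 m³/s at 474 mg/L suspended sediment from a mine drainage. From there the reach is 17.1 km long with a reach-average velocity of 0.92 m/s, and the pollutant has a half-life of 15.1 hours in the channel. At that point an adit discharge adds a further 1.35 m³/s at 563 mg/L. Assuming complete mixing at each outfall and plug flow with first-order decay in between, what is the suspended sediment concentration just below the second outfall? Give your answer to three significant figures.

103 mg/L

After mixing, C = (6.800·3.500 + 0.2300·474.0) / 7.030 = 132.8/7.030 = 18.89 mg/L; combined flow 7.030 m³/s.
Travel time t = 17.1·1000 / 0.92 = 18590 s = 5.163 h.
Half-life 15.1 h → k = ln 2 / 15.1 = 0.04590 h⁻¹ = 1.102 d⁻¹.
After decay, C = 18.89 × e^(−kt) = 18.89 × 0.7890 = 14.91 mg/L.
At the second outfall, C = (7.030·14.91 + 1.350·563.0) / (7.030 + 1.350) = 103.2 mg/L.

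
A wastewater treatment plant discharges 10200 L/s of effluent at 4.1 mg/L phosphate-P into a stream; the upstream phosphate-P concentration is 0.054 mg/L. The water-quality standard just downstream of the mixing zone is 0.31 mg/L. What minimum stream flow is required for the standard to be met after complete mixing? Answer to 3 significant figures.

Set C_mix = 0.31: (Q·0.05400 + 10200·4.100) / (Q + 10200) = 0.31
→ Q = 10200·(4.100 − 0.31)/(0.31 − 0.05400) = 151000 L/s.

151000 L/s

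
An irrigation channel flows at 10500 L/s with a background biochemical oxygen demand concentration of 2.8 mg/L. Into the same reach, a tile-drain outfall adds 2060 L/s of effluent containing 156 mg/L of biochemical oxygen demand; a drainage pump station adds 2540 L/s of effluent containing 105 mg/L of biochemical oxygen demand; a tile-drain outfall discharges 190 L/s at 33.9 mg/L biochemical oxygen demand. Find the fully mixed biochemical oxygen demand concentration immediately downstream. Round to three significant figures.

40.8 mg/L

Mixed concentration C = ΣQC/ΣQ = (10500·2.800 + 2060·156.0 + 2540·105.0 + 190.0·33.90) / 15290 = 623900/15290 = 40.80 mg/L.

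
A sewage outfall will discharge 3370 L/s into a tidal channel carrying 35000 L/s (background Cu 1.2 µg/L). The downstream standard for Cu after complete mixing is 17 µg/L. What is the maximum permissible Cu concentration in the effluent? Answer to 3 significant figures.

At the limit, (Qr·Cr + Qe·Cₑ)/(Qr + Qe) = 17:
Cₑ = (38370·17 − 35000·1.200) / 3370 = 181.1 µg/L.

181 µg/L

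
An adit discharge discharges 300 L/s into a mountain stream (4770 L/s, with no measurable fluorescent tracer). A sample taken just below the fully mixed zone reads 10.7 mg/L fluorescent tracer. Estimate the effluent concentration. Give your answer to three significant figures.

181 mg/L

Mass balance: 4770·0 + 300.0·Cₑ = 5070·10.70
→ Cₑ = (5070·10.70 − 4770·0) / 300.0 = 180.8 mg/L.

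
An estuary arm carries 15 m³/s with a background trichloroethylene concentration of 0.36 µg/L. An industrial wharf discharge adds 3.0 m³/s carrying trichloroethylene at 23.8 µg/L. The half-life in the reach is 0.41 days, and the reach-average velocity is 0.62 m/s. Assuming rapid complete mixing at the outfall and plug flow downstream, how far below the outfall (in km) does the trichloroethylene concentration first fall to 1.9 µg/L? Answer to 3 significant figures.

After mixing, C = (15.00·0.3600 + 3.000·23.80) / 18.00 = 76.80/18.00 = 4.267 µg/L.
Half-life 0.41 d → k = ln 2 / 0.41 = 1.691 d⁻¹.
Set 4.267·exp(−k·t) = 1.9 → t = ln(4.267/1.9)/k = 41340 s = 11.48 h.
Distance = v·t = 0.62·41340 = 25630 m = 25.63 km.

25.6 km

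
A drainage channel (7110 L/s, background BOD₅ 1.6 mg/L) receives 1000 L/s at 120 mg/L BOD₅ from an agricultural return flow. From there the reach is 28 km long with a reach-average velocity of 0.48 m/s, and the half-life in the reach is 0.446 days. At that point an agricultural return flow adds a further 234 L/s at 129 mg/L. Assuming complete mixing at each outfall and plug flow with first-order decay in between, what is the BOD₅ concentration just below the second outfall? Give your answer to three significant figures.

Mass balance: C = (7110·1.600 + 1000·120.0) / 8110 = 131400/8110 = 16.20 mg/L; combined flow 8110 L/s.
Travel time t = 28·1000 / 0.48 = 58330 s = 16.20 h.
Half-life 0.446 d → k = ln 2 / 0.446 = 1.554 d⁻¹.
Decay over the reach: 16.20·exp(−kt) = 16.20·0.3502 = 5.673 mg/L.
At the second outfall, C = (8110·5.673 + 234.0·129.0) / (8110 + 234.0) = 9.131 mg/L.

9.13 mg/L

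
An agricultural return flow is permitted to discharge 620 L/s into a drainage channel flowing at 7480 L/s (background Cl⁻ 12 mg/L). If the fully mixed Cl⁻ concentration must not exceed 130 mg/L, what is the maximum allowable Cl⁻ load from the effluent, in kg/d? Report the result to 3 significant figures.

83200 kg/d

Mass balance at the limit: 7480·12.00 + 620.0·Cₑ = 8100·130 → Cₑ = 1554 mg/L.
620.0 L/s = 0.6200 m³/s. Load = 0.6200 m³/s × 1554 g/m³ × 86 400 s/d = 83220 kg/d.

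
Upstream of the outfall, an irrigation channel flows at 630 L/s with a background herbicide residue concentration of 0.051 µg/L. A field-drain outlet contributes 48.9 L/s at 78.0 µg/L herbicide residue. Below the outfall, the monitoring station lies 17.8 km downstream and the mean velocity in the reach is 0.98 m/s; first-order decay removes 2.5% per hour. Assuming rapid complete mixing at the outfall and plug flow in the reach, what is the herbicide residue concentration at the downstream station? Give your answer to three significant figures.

Mixed concentration C = ΣQC/ΣQ = (630.0·0.05100 + 48.90·78.00) / 678.9 = 3846/678.9 = 5.666 µg/L.
Travel time t = 17.8·1000 / 0.98 = 18160 s = 5.045 h.
2.5%/h lost → k = −ln(1 − 0.025) = 0.02532 h⁻¹.
Applying C = C₀e^(−kt): 5.666 × 0.8801 = 4.986 µg/L.

4.99 µg/L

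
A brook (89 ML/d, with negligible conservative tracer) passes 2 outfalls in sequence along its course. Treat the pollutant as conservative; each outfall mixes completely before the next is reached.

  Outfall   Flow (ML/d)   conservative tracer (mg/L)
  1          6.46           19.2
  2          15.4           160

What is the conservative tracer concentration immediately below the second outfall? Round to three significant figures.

Below outfall 1: Q → 95.46 ML/d, C = (89.00·0 + 6.460·19.20)/95.46 = 1.299 mg/L.
Below outfall 2: Q → 110.9 ML/d, C = (95.46·1.299 + 15.40·160.0)/110.9 = 23.35 mg/L.

23.3 mg/L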